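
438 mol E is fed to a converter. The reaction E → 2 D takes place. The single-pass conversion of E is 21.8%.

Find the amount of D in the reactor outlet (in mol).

191 mol

E reacted = 0.218 × 438 = 95.48 mol; ν_E = −1, so ξ = 95.48/1 = 95.48 mol.
Outlet amounts (n = n₀ + ν ξ):
  E: 438 − 1(95.48) = 342.5
  D: 0 + 2(95.48) = 191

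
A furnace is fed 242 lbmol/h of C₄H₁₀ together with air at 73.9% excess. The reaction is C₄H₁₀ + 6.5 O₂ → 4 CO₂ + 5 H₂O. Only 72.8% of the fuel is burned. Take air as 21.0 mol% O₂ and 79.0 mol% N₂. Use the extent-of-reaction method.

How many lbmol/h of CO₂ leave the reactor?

Stoichiometric O₂ = 6.5 × 242 = 1573 lbmol/h; O₂ fed = 1573 × 1.739 = 2735 lbmol/h.
N₂ fed = 2735 × 79/21 = 10290 lbmol/h.
Fuel reacted = 0.728 × 242 → ξ = 176.2 lbmol/h.
Outlet (n = n₀ + ν ξ):
  C₄H₁₀: 242 − 1(176.2) = 65.82
  O₂: 2735 − 6.5(176.2) = 1590
  N₂: 10290 (inert)
  CO₂: 0 + 4(176.2) = 704.7
  H₂O: 0 + 5(176.2) = 880.9

705 lbmol/h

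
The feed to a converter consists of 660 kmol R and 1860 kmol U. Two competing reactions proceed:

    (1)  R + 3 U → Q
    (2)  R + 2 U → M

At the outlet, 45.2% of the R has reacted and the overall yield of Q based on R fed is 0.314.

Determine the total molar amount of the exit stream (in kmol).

1720 kmol

Yield of Q: 1ξ₁ / 660 = 0.314 → ξ₁ = 207.2 kmol.
Conversion of R: 1ξ₁ + 1ξ₂ = 0.452 × 660 = 298.3 → ξ₂ = 91.08 kmol.
Outlet amounts (n = n₀ + Σ ν·ξ):
  R: 660 − 1(207.2) − 1(91.08) = 361.7
  U: 1860 − 3(207.2) − 2(91.08) = 1056
  Q: 0 + 1(207.2) = 207.2
  M: 0 + 1(91.08) = 91.08
Total out = 361.7 + 1056 + 207.2 + 91.08 = 1716 kmol.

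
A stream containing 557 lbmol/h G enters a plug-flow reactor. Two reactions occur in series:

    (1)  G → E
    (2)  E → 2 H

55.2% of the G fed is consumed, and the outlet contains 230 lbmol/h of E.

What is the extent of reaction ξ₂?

ξ₂ = 77.5 lbmol/h

Conversion of G: G consumed = 1ξ₁ = 0.552 × 557 → ξ₁ = 307.5 lbmol/h.
E balance: n_E = 0 + 1ξ₁ − 1ξ₂ = 230 → ξ₂ = (1·307.5 − 230)/1 = 77.46 lbmol/h.
Outlet amounts (n = n₀ + Σ ν·ξ):
  G: 557 − 1(307.5) = 249.5
  E: 0 + 1(307.5) − 1(77.46) = 230
  H: 0 + 2(77.46) = 154.9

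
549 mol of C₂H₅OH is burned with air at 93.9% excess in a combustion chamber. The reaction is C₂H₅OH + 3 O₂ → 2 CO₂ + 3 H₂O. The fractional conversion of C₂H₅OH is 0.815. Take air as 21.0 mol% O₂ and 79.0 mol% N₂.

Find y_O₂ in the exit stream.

0.114

Stoichiometric O₂ = 3 × 549 = 1647 mol; O₂ fed = 1647 × 1.939 = 3194 mol.
N₂ fed = 3194 × 79/21 = 12010 mol.
Fuel reacted = 0.815 × 549 → ξ = 447.4 mol.
Outlet (n = n₀ + ν ξ):
  C₂H₅OH: 549 − 1(447.4) = 101.6
  O₂: 3194 − 3(447.4) = 1851
  N₂: 12010 (inert)
  CO₂: 0 + 2(447.4) = 894.9
  H₂O: 0 + 3(447.4) = 1342
Total out = 16200 mol; y_O₂ = 1851 / 16200 = 0.1142.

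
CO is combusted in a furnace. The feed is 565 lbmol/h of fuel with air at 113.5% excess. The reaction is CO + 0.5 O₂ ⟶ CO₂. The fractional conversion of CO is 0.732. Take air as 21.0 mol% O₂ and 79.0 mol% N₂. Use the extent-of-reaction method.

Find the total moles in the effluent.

3230 lbmol/h

Stoichiometric O₂ = 0.5 × 565 = 282.5 lbmol/h; O₂ fed = 282.5 × 2.135 = 603.1 lbmol/h.
N₂ fed = 603.1 × 79/21 = 2269 lbmol/h.
Fuel reacted = 0.732 × 565 → ξ = 413.6 lbmol/h.
Outlet (n = n₀ + ν ξ):
  CO: 565 − 1(413.6) = 151.4
  O₂: 603.1 − 0.5(413.6) = 396.3
  N₂: 2269 (inert)
  CO₂: 0 + 1(413.6) = 413.6
Total out = 151.4 + 396.3 + 2269 + 413.6 = 3230 lbmol/h.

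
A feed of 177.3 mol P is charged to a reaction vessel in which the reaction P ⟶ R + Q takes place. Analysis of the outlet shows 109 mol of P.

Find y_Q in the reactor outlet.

0.278

For P: n = n₀ − 1ξ → 109 = 177.3 − 1ξ, giving ξ = 68.3 mol.
Outlet amounts (n = n₀ + ν ξ):
  P: 177.3 − 1(68.3) = 109
  R: 0 + 1(68.3) = 68.3
  Q: 0 + 1(68.3) = 68.3
Total out = 245.6 mol; y_Q = 68.3 / 245.6 = 0.2781.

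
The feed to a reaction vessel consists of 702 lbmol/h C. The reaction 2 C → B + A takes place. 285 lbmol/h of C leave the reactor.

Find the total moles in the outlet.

702 lbmol/h

For C: n = n₀ − 2ξ → 285 = 702 − 2ξ, giving ξ = 208.5 lbmol/h.
Outlet amounts (n = n₀ + ν ξ):
  C: 702 − 2(208.5) = 285
  B: 0 + 1(208.5) = 208.5
  A: 0 + 1(208.5) = 208.5
Total out = 285 + 208.5 + 208.5 = 702 lbmol/h.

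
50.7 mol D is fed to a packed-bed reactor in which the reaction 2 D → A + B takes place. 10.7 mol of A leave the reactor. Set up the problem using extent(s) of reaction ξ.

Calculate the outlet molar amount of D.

29.3 mol

For A: n = n₀ + 1ξ → 10.7 = 0 + 1ξ, giving ξ = 10.7 mol.
Outlet amounts (n = n₀ + ν ξ):
  D: 50.7 − 2(10.7) = 29.3
  A: 0 + 1(10.7) = 10.7
  B: 0 + 1(10.7) = 10.7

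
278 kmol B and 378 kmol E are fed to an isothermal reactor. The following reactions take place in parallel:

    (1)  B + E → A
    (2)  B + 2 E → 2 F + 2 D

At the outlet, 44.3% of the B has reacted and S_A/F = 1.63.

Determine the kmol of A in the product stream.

94.2 kmol

Conversion of B: B consumed = 0.443 × 278 = 123.2 kmol = 1ξ₁ + 1ξ₂.
Selectivity: 1ξ₁ / (2ξ₂) = 1.63 → ξ₁ = 3.26 ξ₂.
Substitute: (1·3.26 + 1) ξ₂ = 123.2 → ξ₂ = 28.91 kmol, ξ₁ = 94.24 kmol.
Outlet amounts (n = n₀ + Σ ν·ξ):
  B: 278 − 1(94.24) − 1(28.91) = 154.8
  E: 378 − 1(94.24) − 2(28.91) = 225.9
  A: 0 + 1(94.24) = 94.24
  F: 0 + 2(28.91) = 57.82
  D: 0 + 2(28.91) = 57.82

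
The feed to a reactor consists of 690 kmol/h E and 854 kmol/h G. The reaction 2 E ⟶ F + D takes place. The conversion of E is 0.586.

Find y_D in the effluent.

0.131

E reacted = 0.586 × 690 = 404.3 kmol/h; ν_E = −2, so ξ = 404.3/2 = 202.2 kmol/h.
Outlet amounts (n = n₀ + ν ξ):
  E: 690 − 2(202.2) = 285.7
  F: 0 + 1(202.2) = 202.2
  D: 0 + 1(202.2) = 202.2
  G: 854 (inert)
Total out = 1544 kmol/h; y_D = 202.2 / 1544 = 0.1309.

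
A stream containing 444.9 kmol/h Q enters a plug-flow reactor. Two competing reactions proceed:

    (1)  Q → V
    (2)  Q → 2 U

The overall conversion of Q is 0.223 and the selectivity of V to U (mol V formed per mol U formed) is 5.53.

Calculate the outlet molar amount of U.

Conversion of Q: Q consumed = 0.223 × 444.9 = 99.21 kmol/h = 1ξ₁ + 1ξ₂.
Selectivity: 1ξ₁ / (2ξ₂) = 5.53 → ξ₁ = 11.06 ξ₂.
Substitute: (1·11.06 + 1) ξ₂ = 99.21 → ξ₂ = 8.227 kmol/h, ξ₁ = 90.99 kmol/h.
Outlet amounts (n = n₀ + Σ ν·ξ):
  Q: 444.9 − 1(90.99) − 1(8.227) = 345.7
  V: 0 + 1(90.99) = 90.99
  U: 0 + 2(8.227) = 16.45

16.5 kmol/h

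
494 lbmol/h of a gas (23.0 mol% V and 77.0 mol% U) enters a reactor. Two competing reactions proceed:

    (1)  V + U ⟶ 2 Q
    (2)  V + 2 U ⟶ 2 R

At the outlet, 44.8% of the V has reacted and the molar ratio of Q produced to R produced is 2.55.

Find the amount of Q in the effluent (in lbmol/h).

Conversion of V: V consumed = 0.448 × 113.6 = 50.9 lbmol/h = 1ξ₁ + 1ξ₂.
Selectivity: 2ξ₁ / (2ξ₂) = 2.55 → ξ₁ = 2.55 ξ₂.
Substitute: (1·2.55 + 1) ξ₂ = 50.9 → ξ₂ = 14.34 lbmol/h, ξ₁ = 36.56 lbmol/h.
Outlet amounts (n = n₀ + Σ ν·ξ):
  V: 113.6 − 1(36.56) − 1(14.34) = 62.72
  U: 380.4 − 1(36.56) − 2(14.34) = 315.1
  Q: 0 + 2(36.56) = 73.13
  R: 0 + 2(14.34) = 28.68

73.1 lbmol/h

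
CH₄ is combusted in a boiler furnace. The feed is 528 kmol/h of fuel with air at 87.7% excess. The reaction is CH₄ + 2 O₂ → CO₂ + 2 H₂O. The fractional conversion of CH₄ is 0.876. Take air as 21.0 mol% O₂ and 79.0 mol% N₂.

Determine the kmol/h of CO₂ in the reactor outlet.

Stoichiometric O₂ = 2 × 528 = 1056 kmol/h; O₂ fed = 1056 × 1.877 = 1982 kmol/h.
N₂ fed = 1982 × 79/21 = 7457 kmol/h.
Fuel reacted = 0.876 × 528 → ξ = 462.5 kmol/h.
Outlet (n = n₀ + ν ξ):
  CH₄: 528 − 1(462.5) = 65.47
  O₂: 1982 − 2(462.5) = 1057
  N₂: 7457 (inert)
  CO₂: 0 + 1(462.5) = 462.5
  H₂O: 0 + 2(462.5) = 925.1

463 kmol/h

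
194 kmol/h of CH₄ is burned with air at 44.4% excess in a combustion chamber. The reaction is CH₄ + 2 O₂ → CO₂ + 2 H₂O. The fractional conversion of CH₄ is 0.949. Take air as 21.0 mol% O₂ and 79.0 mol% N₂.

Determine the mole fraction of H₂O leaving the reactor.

0.129

Stoichiometric O₂ = 2 × 194 = 388 kmol/h; O₂ fed = 388 × 1.444 = 560.3 kmol/h.
N₂ fed = 560.3 × 79/21 = 2108 kmol/h.
Fuel reacted = 0.949 × 194 → ξ = 184.1 kmol/h.
Outlet (n = n₀ + ν ξ):
  CH₄: 194 − 1(184.1) = 9.894
  O₂: 560.3 − 2(184.1) = 192.1
  N₂: 2108 (inert)
  CO₂: 0 + 1(184.1) = 184.1
  H₂O: 0 + 2(184.1) = 368.2
Total out = 2862 kmol/h; y_H₂O = 368.2 / 2862 = 0.1287.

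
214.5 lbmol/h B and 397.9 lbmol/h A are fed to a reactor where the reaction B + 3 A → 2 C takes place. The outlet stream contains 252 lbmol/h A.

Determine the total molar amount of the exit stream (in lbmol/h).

For A: n = n₀ − 3ξ → 252 = 397.9 − 3ξ, giving ξ = 48.63 lbmol/h.
Outlet amounts (n = n₀ + ν ξ):
  B: 214.5 − 1(48.63) = 165.9
  A: 397.9 − 3(48.63) = 252
  C: 0 + 2(48.63) = 97.27
Total out = 165.9 + 252 + 97.27 = 515.1 lbmol/h.

515 lbmol/h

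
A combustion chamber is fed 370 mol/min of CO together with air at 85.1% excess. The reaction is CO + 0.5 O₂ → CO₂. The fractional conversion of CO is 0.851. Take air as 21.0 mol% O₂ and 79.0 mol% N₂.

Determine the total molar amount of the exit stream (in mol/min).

1840 mol/min

Stoichiometric O₂ = 0.5 × 370 = 185 mol/min; O₂ fed = 185 × 1.851 = 342.4 mol/min.
N₂ fed = 342.4 × 79/21 = 1288 mol/min.
Fuel reacted = 0.851 × 370 → ξ = 314.9 mol/min.
Outlet (n = n₀ + ν ξ):
  CO: 370 − 1(314.9) = 55.13
  O₂: 342.4 − 0.5(314.9) = 185
  N₂: 1288 (inert)
  CO₂: 0 + 1(314.9) = 314.9
Total out = 55.13 + 185 + 1288 + 314.9 = 1843 mol/min.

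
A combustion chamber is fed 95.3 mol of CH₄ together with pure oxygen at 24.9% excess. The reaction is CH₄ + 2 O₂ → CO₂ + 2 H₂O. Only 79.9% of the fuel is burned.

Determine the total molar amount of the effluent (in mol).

333 mol

Stoichiometric O₂ = 2 × 95.3 = 190.6 mol; O₂ fed = 190.6 × 1.249 = 238.1 mol.
Fuel reacted = 0.799 × 95.3 → ξ = 76.14 mol.
Outlet (n = n₀ + ν ξ):
  CH₄: 95.3 − 1(76.14) = 19.16
  O₂: 238.1 − 2(76.14) = 85.77
  CO₂: 0 + 1(76.14) = 76.14
  H₂O: 0 + 2(76.14) = 152.3
Total out = 19.16 + 85.77 + 76.14 + 152.3 = 333.4 mol.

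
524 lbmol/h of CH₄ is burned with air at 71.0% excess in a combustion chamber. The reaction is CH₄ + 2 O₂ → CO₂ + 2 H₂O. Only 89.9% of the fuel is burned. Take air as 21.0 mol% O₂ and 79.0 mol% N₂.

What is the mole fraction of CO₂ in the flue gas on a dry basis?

Stoichiometric O₂ = 2 × 524 = 1048 lbmol/h; O₂ fed = 1048 × 1.710 = 1792 lbmol/h.
N₂ fed = 1792 × 79/21 = 6742 lbmol/h.
Fuel reacted = 0.899 × 524 → ξ = 471.1 lbmol/h.
Outlet (n = n₀ + ν ξ):
  CH₄: 524 − 1(471.1) = 52.92
  O₂: 1792 − 2(471.1) = 849.9
  N₂: 6742 (inert)
  CO₂: 0 + 1(471.1) = 471.1
  H₂O: 0 + 2(471.1) = 942.2
Dry total = 8116 lbmol/h; y_CO₂ (dry) = 471.1 / 8116 = 0.05805.

0.058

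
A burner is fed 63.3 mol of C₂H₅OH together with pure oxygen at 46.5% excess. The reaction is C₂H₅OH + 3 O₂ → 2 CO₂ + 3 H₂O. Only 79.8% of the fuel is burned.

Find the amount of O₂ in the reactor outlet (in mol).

Stoichiometric O₂ = 3 × 63.3 = 189.9 mol; O₂ fed = 189.9 × 1.465 = 278.2 mol.
Fuel reacted = 0.798 × 63.3 → ξ = 50.51 mol.
Outlet (n = n₀ + ν ξ):
  C₂H₅OH: 63.3 − 1(50.51) = 12.79
  O₂: 278.2 − 3(50.51) = 126.7
  CO₂: 0 + 2(50.51) = 101
  H₂O: 0 + 3(50.51) = 151.5

127 mol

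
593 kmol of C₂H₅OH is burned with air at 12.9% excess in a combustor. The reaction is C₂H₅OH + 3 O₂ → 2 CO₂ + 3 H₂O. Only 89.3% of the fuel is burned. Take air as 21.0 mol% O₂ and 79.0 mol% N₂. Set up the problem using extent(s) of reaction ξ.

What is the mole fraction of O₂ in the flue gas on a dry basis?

0.0461

Stoichiometric O₂ = 3 × 593 = 1779 kmol; O₂ fed = 1779 × 1.129 = 2008 kmol.
N₂ fed = 2008 × 79/21 = 7556 kmol.
Fuel reacted = 0.893 × 593 → ξ = 529.5 kmol.
Outlet (n = n₀ + ν ξ):
  C₂H₅OH: 593 − 1(529.5) = 63.45
  O₂: 2008 − 3(529.5) = 419.8
  N₂: 7556 (inert)
  CO₂: 0 + 2(529.5) = 1059
  H₂O: 0 + 3(529.5) = 1589
Dry total = 9098 kmol; y_O₂ (dry) = 419.8 / 9098 = 0.04615.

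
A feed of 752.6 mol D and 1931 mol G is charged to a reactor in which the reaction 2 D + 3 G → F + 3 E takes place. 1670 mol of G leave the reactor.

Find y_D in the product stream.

For G: n = n₀ − 3ξ → 1670 = 1931 − 3ξ, giving ξ = 87 mol.
Outlet amounts (n = n₀ + ν ξ):
  D: 752.6 − 2(87) = 578.6
  G: 1931 − 3(87) = 1670
  F: 0 + 1(87) = 87
  E: 0 + 3(87) = 261
Total out = 2597 mol; y_D = 578.6 / 2597 = 0.2228.

0.223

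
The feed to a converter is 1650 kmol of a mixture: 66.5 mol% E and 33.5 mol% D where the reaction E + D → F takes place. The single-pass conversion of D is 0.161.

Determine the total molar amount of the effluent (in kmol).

D reacted = 0.161 × 552.8 = 88.99 kmol; ν_D = −1, so ξ = 88.99/1 = 88.99 kmol.
Outlet amounts (n = n₀ + ν ξ):
  E: 1097 − 1(88.99) = 1008
  D: 552.8 − 1(88.99) = 463.8
  F: 0 + 1(88.99) = 88.99
Total out = 1008 + 463.8 + 88.99 = 1561 kmol.

1560 kmol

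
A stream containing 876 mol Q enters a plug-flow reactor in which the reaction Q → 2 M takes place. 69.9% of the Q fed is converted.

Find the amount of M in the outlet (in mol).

1220 mol

Q reacted = 0.699 × 876 = 612.3 mol; ν_Q = −1, so ξ = 612.3/1 = 612.3 mol.
Outlet amounts (n = n₀ + ν ξ):
  Q: 876 − 1(612.3) = 263.7
  M: 0 + 2(612.3) = 1225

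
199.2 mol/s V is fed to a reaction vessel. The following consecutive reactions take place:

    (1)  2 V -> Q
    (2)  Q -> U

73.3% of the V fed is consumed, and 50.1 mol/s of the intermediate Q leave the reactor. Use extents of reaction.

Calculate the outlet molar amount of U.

22.9 mol/s

Conversion of V: V consumed = 2ξ₁ = 0.733 × 199.2 → ξ₁ = 73.01 mol/s.
Q balance: n_Q = 0 + 1ξ₁ − 1ξ₂ = 50.1 → ξ₂ = (1·73.01 − 50.1)/1 = 22.91 mol/s.
Outlet amounts (n = n₀ + Σ ν·ξ):
  V: 199.2 − 2(73.01) = 53.19
  Q: 0 + 1(73.01) − 1(22.91) = 50.1
  U: 0 + 1(22.91) = 22.91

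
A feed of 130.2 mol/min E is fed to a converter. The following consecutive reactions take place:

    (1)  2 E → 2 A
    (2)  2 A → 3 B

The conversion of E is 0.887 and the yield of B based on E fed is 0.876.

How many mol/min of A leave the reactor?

Conversion of E: E consumed = 2ξ₁ = 0.887 × 130.2 → ξ₁ = 57.74 mol/min.
Yield of B: 3ξ₂ / 130.2 = 0.876 → ξ₂ = 38.02 mol/min.
Outlet amounts (n = n₀ + Σ ν·ξ):
  E: 130.2 − 2(57.74) = 14.71
  A: 0 + 2(57.74) − 2(38.02) = 39.45
  B: 0 + 3(38.02) = 114.1

39.5 mol/min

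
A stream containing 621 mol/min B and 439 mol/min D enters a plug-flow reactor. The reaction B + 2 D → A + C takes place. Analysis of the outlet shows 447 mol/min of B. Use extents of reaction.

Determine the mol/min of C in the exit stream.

174 mol/min

For B: n = n₀ − 1ξ → 447 = 621 − 1ξ, giving ξ = 174 mol/min.
Outlet amounts (n = n₀ + ν ξ):
  B: 621 − 1(174) = 447
  D: 439 − 2(174) = 91
  A: 0 + 1(174) = 174
  C: 0 + 1(174) = 174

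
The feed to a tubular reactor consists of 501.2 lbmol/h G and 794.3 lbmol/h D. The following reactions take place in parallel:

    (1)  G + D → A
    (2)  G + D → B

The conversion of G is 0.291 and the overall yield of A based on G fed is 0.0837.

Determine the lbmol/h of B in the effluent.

Yield of A: 1ξ₁ / 501.2 = 0.0837 → ξ₁ = 41.95 lbmol/h.
Conversion of G: 1ξ₁ + 1ξ₂ = 0.291 × 501.2 = 145.8 → ξ₂ = 103.9 lbmol/h.
Outlet amounts (n = n₀ + Σ ν·ξ):
  G: 501.2 − 1(41.95) − 1(103.9) = 355.4
  D: 794.3 − 1(41.95) − 1(103.9) = 648.5
  A: 0 + 1(41.95) = 41.95
  B: 0 + 1(103.9) = 103.9

104 lbmol/h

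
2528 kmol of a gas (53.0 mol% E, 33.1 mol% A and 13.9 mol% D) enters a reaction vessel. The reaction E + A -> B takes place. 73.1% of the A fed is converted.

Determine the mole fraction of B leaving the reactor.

A reacted = 0.731 × 836.8 = 611.7 kmol; ν_A = −1, so ξ = 611.7/1 = 611.7 kmol.
Outlet amounts (n = n₀ + ν ξ):
  E: 1340 − 1(611.7) = 728.2
  A: 836.8 − 1(611.7) = 225.1
  B: 0 + 1(611.7) = 611.7
  D: 351.4 (inert)
Total out = 1916 kmol; y_B = 611.7 / 1916 = 0.3192.

0.319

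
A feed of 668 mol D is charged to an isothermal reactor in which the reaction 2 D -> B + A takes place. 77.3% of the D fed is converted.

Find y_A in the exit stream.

0.387

D reacted = 0.773 × 668 = 516.4 mol; ν_D = −2, so ξ = 516.4/2 = 258.2 mol.
Outlet amounts (n = n₀ + ν ξ):
  D: 668 − 2(258.2) = 151.6
  B: 0 + 1(258.2) = 258.2
  A: 0 + 1(258.2) = 258.2
Total out = 668 mol; y_A = 258.2 / 668 = 0.3865.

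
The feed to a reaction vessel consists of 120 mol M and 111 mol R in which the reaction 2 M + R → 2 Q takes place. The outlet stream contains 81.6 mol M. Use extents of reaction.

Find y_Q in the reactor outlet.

0.181

For M: n = n₀ − 2ξ → 81.6 = 120 − 2ξ, giving ξ = 19.2 mol.
Outlet amounts (n = n₀ + ν ξ):
  M: 120 − 2(19.2) = 81.6
  R: 111 − 1(19.2) = 91.8
  Q: 0 + 2(19.2) = 38.4
Total out = 211.8 mol; y_Q = 38.4 / 211.8 = 0.1813.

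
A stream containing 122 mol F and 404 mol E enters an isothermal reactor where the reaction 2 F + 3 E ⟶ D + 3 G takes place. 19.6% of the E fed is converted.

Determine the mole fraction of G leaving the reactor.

E reacted = 0.196 × 404 = 79.18 mol; ν_E = −3, so ξ = 79.18/3 = 26.39 mol.
Outlet amounts (n = n₀ + ν ξ):
  F: 122 − 2(26.39) = 69.21
  E: 404 − 3(26.39) = 324.8
  D: 0 + 1(26.39) = 26.39
  G: 0 + 3(26.39) = 79.18
Total out = 499.6 mol; y_G = 79.18 / 499.6 = 0.1585.

0.158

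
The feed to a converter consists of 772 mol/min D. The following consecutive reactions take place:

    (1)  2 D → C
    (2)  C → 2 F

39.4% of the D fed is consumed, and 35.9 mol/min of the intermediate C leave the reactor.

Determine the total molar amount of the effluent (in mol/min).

736 mol/min

Conversion of D: D consumed = 2ξ₁ = 0.394 × 772 → ξ₁ = 152.1 mol/min.
C balance: n_C = 0 + 1ξ₁ − 1ξ₂ = 35.9 → ξ₂ = (1·152.1 − 35.9)/1 = 116.2 mol/min.
Outlet amounts (n = n₀ + Σ ν·ξ):
  D: 772 − 2(152.1) = 467.8
  C: 0 + 1(152.1) − 1(116.2) = 35.9
  F: 0 + 2(116.2) = 232.4
Total out = 467.8 + 35.9 + 232.4 = 736.1 mol/min.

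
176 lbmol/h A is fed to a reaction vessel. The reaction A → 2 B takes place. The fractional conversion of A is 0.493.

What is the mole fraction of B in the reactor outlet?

0.66

A reacted = 0.493 × 176 = 86.77 lbmol/h; ν_A = −1, so ξ = 86.77/1 = 86.77 lbmol/h.
Outlet amounts (n = n₀ + ν ξ):
  A: 176 − 1(86.77) = 89.23
  B: 0 + 2(86.77) = 173.5
Total out = 262.8 lbmol/h; y_B = 173.5 / 262.8 = 0.6604.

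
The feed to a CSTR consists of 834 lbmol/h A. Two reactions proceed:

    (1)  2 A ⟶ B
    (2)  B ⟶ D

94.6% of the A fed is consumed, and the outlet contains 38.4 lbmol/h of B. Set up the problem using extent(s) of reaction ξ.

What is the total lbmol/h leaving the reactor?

Conversion of A: A consumed = 2ξ₁ = 0.946 × 834 → ξ₁ = 394.5 lbmol/h.
B balance: n_B = 0 + 1ξ₁ − 1ξ₂ = 38.4 → ξ₂ = (1·394.5 − 38.4)/1 = 356.1 lbmol/h.
Outlet amounts (n = n₀ + Σ ν·ξ):
  A: 834 − 2(394.5) = 45.04
  B: 0 + 1(394.5) − 1(356.1) = 38.4
  D: 0 + 1(356.1) = 356.1
Total out = 45.04 + 38.4 + 356.1 = 439.5 lbmol/h.

440 lbmol/h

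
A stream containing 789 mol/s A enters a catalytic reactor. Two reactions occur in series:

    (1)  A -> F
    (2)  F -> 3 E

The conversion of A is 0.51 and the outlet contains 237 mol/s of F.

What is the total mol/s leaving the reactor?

Conversion of A: A consumed = 1ξ₁ = 0.51 × 789 → ξ₁ = 402.4 mol/s.
F balance: n_F = 0 + 1ξ₁ − 1ξ₂ = 237 → ξ₂ = (1·402.4 − 237)/1 = 165.4 mol/s.
Outlet amounts (n = n₀ + Σ ν·ξ):
  A: 789 − 1(402.4) = 386.6
  F: 0 + 1(402.4) − 1(165.4) = 237
  E: 0 + 3(165.4) = 496.2
Total out = 386.6 + 237 + 496.2 = 1120 mol/s.

1120 mol/s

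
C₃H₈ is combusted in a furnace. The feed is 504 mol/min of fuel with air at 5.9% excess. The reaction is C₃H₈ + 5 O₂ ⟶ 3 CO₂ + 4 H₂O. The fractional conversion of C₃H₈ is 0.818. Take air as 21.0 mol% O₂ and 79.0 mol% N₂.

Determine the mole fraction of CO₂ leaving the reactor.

0.0908

Stoichiometric O₂ = 5 × 504 = 2520 mol/min; O₂ fed = 2520 × 1.059 = 2669 mol/min.
N₂ fed = 2669 × 79/21 = 10040 mol/min.
Fuel reacted = 0.818 × 504 → ξ = 412.3 mol/min.
Outlet (n = n₀ + ν ξ):
  C₃H₈: 504 − 1(412.3) = 91.73
  O₂: 2669 − 5(412.3) = 607.3
  N₂: 10040 (inert)
  CO₂: 0 + 3(412.3) = 1237
  H₂O: 0 + 4(412.3) = 1649
Total out = 13620 mol/min; y_CO₂ = 1237 / 13620 = 0.09078.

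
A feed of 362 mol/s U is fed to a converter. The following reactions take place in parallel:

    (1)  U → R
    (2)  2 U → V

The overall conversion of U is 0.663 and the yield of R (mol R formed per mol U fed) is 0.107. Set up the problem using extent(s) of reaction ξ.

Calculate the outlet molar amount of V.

101 mol/s

Yield of R: 1ξ₁ / 362 = 0.107 → ξ₁ = 38.73 mol/s.
Conversion of U: 1ξ₁ + 2ξ₂ = 0.663 × 362 = 240 → ξ₂ = 100.6 mol/s.
Outlet amounts (n = n₀ + Σ ν·ξ):
  U: 362 − 1(38.73) − 2(100.6) = 122
  R: 0 + 1(38.73) = 38.73
  V: 0 + 1(100.6) = 100.6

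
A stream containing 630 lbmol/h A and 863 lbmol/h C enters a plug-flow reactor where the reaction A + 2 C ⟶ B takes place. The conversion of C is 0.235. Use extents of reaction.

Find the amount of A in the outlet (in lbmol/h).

529 lbmol/h

C reacted = 0.235 × 863 = 202.8 lbmol/h; ν_C = −2, so ξ = 202.8/2 = 101.4 lbmol/h.
Outlet amounts (n = n₀ + ν ξ):
  A: 630 − 1(101.4) = 528.6
  C: 863 − 2(101.4) = 660.2
  B: 0 + 1(101.4) = 101.4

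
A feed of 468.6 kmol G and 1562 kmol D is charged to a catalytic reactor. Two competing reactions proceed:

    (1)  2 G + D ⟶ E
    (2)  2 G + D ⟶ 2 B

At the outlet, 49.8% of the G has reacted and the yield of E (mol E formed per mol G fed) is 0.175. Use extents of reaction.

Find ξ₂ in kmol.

Yield of E: 1ξ₁ / 468.6 = 0.175 → ξ₁ = 82 kmol.
Conversion of G: 2ξ₁ + 2ξ₂ = 0.498 × 468.6 = 233.4 → ξ₂ = 34.68 kmol.
Outlet amounts (n = n₀ + Σ ν·ξ):
  G: 468.6 − 2(82) − 2(34.68) = 235.2
  D: 1562 − 1(82) − 1(34.68) = 1445
  E: 0 + 1(82) = 82
  B: 0 + 2(34.68) = 69.35

ξ₂ = 34.7 kmol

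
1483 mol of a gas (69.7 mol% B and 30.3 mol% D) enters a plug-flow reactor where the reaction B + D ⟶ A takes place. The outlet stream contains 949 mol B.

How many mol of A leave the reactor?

84.7 mol

For B: n = n₀ − 1ξ → 949 = 1034 − 1ξ, giving ξ = 84.65 mol.
Outlet amounts (n = n₀ + ν ξ):
  B: 1034 − 1(84.65) = 949
  D: 449.3 − 1(84.65) = 364.7
  A: 0 + 1(84.65) = 84.65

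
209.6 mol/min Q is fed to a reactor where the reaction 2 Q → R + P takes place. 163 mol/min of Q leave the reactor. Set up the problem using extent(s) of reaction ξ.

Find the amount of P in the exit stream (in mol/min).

For Q: n = n₀ − 2ξ → 163 = 209.6 − 2ξ, giving ξ = 23.3 mol/min.
Outlet amounts (n = n₀ + ν ξ):
  Q: 209.6 − 2(23.3) = 163
  R: 0 + 1(23.3) = 23.3
  P: 0 + 1(23.3) = 23.3

23.3 mol/min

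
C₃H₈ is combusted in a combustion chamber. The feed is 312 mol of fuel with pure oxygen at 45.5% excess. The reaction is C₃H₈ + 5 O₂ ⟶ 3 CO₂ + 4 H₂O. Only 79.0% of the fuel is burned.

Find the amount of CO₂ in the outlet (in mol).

739 mol

Stoichiometric O₂ = 5 × 312 = 1560 mol; O₂ fed = 1560 × 1.455 = 2270 mol.
Fuel reacted = 0.79 × 312 → ξ = 246.5 mol.
Outlet (n = n₀ + ν ξ):
  C₃H₈: 312 − 1(246.5) = 65.52
  O₂: 2270 − 5(246.5) = 1037
  CO₂: 0 + 3(246.5) = 739.4
  H₂O: 0 + 4(246.5) = 985.9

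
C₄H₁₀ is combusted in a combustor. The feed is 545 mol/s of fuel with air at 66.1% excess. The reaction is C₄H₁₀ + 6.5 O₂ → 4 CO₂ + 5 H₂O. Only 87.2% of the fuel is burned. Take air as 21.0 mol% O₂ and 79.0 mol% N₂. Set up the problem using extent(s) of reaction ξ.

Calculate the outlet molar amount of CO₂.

1900 mol/s

Stoichiometric O₂ = 6.5 × 545 = 3542 mol/s; O₂ fed = 3542 × 1.661 = 5884 mol/s.
N₂ fed = 5884 × 79/21 = 22140 mol/s.
Fuel reacted = 0.872 × 545 → ξ = 475.2 mol/s.
Outlet (n = n₀ + ν ξ):
  C₄H₁₀: 545 − 1(475.2) = 69.76
  O₂: 5884 − 6.5(475.2) = 2795
  N₂: 22140 (inert)
  CO₂: 0 + 4(475.2) = 1901
  H₂O: 0 + 5(475.2) = 2376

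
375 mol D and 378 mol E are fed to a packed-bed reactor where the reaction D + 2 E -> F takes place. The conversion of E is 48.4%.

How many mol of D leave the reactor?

E reacted = 0.484 × 378 = 183 mol; ν_E = −2, so ξ = 183/2 = 91.48 mol.
Outlet amounts (n = n₀ + ν ξ):
  D: 375 − 1(91.48) = 283.5
  E: 378 − 2(91.48) = 195
  F: 0 + 1(91.48) = 91.48

284 mol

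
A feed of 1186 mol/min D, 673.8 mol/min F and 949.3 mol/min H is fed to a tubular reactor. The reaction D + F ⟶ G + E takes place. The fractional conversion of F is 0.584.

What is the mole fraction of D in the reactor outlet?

0.282

F reacted = 0.584 × 673.8 = 393.5 mol/min; ν_F = −1, so ξ = 393.5/1 = 393.5 mol/min.
Outlet amounts (n = n₀ + ν ξ):
  D: 1186 − 1(393.5) = 792.5
  F: 673.8 − 1(393.5) = 280.3
  G: 0 + 1(393.5) = 393.5
  E: 0 + 1(393.5) = 393.5
  H: 949.3 (inert)
Total out = 2809 mol/min; y_D = 792.5 / 2809 = 0.2821.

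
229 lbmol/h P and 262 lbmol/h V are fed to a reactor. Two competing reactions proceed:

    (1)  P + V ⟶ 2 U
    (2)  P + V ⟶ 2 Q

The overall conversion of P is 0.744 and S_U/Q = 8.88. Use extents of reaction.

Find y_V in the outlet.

Conversion of P: P consumed = 0.744 × 229 = 170.4 lbmol/h = 1ξ₁ + 1ξ₂.
Selectivity: 2ξ₁ / (2ξ₂) = 8.88 → ξ₁ = 8.88 ξ₂.
Substitute: (1·8.88 + 1) ξ₂ = 170.4 → ξ₂ = 17.24 lbmol/h, ξ₁ = 153.1 lbmol/h.
Outlet amounts (n = n₀ + Σ ν·ξ):
  P: 229 − 1(153.1) − 1(17.24) = 58.62
  V: 262 − 1(153.1) − 1(17.24) = 91.62
  U: 0 + 2(153.1) = 306.3
  Q: 0 + 2(17.24) = 34.49
Total out = 491 lbmol/h; y_V = 91.62 / 491 = 0.1866.

0.187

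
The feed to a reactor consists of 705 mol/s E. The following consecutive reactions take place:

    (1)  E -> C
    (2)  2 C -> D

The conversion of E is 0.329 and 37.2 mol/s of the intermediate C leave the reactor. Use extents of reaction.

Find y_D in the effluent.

Conversion of E: E consumed = 1ξ₁ = 0.329 × 705 → ξ₁ = 231.9 mol/s.
C balance: n_C = 0 + 1ξ₁ − 2ξ₂ = 37.2 → ξ₂ = (1·231.9 − 37.2)/2 = 97.37 mol/s.
Outlet amounts (n = n₀ + Σ ν·ξ):
  E: 705 − 1(231.9) = 473.1
  C: 0 + 1(231.9) − 2(97.37) = 37.2
  D: 0 + 1(97.37) = 97.37
Total out = 607.6 mol/s; y_D = 97.37 / 607.6 = 0.1603.

0.16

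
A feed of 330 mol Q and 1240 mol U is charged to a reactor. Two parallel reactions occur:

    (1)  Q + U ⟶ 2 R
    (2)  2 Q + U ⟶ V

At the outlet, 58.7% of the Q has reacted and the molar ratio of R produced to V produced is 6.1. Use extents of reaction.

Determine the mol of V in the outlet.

Conversion of Q: Q consumed = 0.587 × 330 = 193.7 mol = 1ξ₁ + 2ξ₂.
Selectivity: 2ξ₁ / (1ξ₂) = 6.1 → ξ₁ = 3.05 ξ₂.
Substitute: (1·3.05 + 2) ξ₂ = 193.7 → ξ₂ = 38.36 mol, ξ₁ = 117 mol.
Outlet amounts (n = n₀ + Σ ν·ξ):
  Q: 330 − 1(117) − 2(38.36) = 136.3
  U: 1240 − 1(117) − 1(38.36) = 1085
  R: 0 + 2(117) = 234
  V: 0 + 1(38.36) = 38.36

38.4 mol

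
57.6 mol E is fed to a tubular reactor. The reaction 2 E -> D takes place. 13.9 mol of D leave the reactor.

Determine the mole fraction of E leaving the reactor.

For D: n = n₀ + 1ξ → 13.9 = 0 + 1ξ, giving ξ = 13.9 mol.
Outlet amounts (n = n₀ + ν ξ):
  E: 57.6 − 2(13.9) = 29.8
  D: 0 + 1(13.9) = 13.9
Total out = 43.7 mol; y_E = 29.8 / 43.7 = 0.6819.

0.682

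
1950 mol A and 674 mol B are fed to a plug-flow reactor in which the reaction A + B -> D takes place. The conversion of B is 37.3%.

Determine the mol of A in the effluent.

B reacted = 0.373 × 674 = 251.4 mol; ν_B = −1, so ξ = 251.4/1 = 251.4 mol.
Outlet amounts (n = n₀ + ν ξ):
  A: 1950 − 1(251.4) = 1699
  B: 674 − 1(251.4) = 422.6
  D: 0 + 1(251.4) = 251.4

1700 mol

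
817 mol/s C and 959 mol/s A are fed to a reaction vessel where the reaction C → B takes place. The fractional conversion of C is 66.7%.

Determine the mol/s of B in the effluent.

545 mol/s

C reacted = 0.667 × 817 = 544.9 mol/s; ν_C = −1, so ξ = 544.9/1 = 544.9 mol/s.
Outlet amounts (n = n₀ + ν ξ):
  C: 817 − 1(544.9) = 272.1
  B: 0 + 1(544.9) = 544.9
  A: 959 (inert)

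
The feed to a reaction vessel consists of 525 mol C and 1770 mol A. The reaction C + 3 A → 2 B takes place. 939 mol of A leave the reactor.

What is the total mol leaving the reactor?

For A: n = n₀ − 3ξ → 939 = 1770 − 3ξ, giving ξ = 277 mol.
Outlet amounts (n = n₀ + ν ξ):
  C: 525 − 1(277) = 248
  A: 1770 − 3(277) = 939
  B: 0 + 2(277) = 554
Total out = 248 + 939 + 554 = 1741 mol.

1740 mol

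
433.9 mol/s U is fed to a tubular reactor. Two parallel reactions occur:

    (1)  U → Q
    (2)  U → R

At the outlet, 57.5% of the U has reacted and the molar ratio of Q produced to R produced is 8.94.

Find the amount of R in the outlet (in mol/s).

25.1 mol/s

Conversion of U: U consumed = 0.575 × 433.9 = 249.5 mol/s = 1ξ₁ + 1ξ₂.
Selectivity: 1ξ₁ / (1ξ₂) = 8.94 → ξ₁ = 8.94 ξ₂.
Substitute: (1·8.94 + 1) ξ₂ = 249.5 → ξ₂ = 25.1 mol/s, ξ₁ = 224.4 mol/s.
Outlet amounts (n = n₀ + Σ ν·ξ):
  U: 433.9 − 1(224.4) − 1(25.1) = 184.4
  Q: 0 + 1(224.4) = 224.4
  R: 0 + 1(25.1) = 25.1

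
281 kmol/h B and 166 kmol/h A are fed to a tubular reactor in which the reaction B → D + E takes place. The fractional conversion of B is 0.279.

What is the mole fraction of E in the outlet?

B reacted = 0.279 × 281 = 78.4 kmol/h; ν_B = −1, so ξ = 78.4/1 = 78.4 kmol/h.
Outlet amounts (n = n₀ + ν ξ):
  B: 281 − 1(78.4) = 202.6
  D: 0 + 1(78.4) = 78.4
  E: 0 + 1(78.4) = 78.4
  A: 166 (inert)
Total out = 525.4 kmol/h; y_E = 78.4 / 525.4 = 0.1492.

0.149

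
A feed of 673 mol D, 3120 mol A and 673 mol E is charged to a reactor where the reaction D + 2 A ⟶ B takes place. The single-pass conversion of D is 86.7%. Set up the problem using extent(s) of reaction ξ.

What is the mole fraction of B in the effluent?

0.177

D reacted = 0.867 × 673 = 583.5 mol; ν_D = −1, so ξ = 583.5/1 = 583.5 mol.
Outlet amounts (n = n₀ + ν ξ):
  D: 673 − 1(583.5) = 89.51
  A: 3120 − 2(583.5) = 1953
  B: 0 + 1(583.5) = 583.5
  E: 673 (inert)
Total out = 3299 mol; y_B = 583.5 / 3299 = 0.1769.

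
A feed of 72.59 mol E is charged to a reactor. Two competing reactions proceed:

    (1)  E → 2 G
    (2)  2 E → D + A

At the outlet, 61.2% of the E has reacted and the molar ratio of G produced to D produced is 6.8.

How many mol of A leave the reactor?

8.23 mol

Conversion of E: E consumed = 0.612 × 72.59 = 44.43 mol = 1ξ₁ + 2ξ₂.
Selectivity: 2ξ₁ / (1ξ₂) = 6.8 → ξ₁ = 3.4 ξ₂.
Substitute: (1·3.4 + 2) ξ₂ = 44.43 → ξ₂ = 8.227 mol, ξ₁ = 27.97 mol.
Outlet amounts (n = n₀ + Σ ν·ξ):
  E: 72.59 − 1(27.97) − 2(8.227) = 28.16
  G: 0 + 2(27.97) = 55.94
  D: 0 + 1(8.227) = 8.227
  A: 0 + 1(8.227) = 8.227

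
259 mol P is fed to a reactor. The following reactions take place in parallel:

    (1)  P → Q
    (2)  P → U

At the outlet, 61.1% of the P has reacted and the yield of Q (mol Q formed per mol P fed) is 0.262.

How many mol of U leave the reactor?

90.4 mol

Yield of Q: 1ξ₁ / 259 = 0.262 → ξ₁ = 67.86 mol.
Conversion of P: 1ξ₁ + 1ξ₂ = 0.611 × 259 = 158.2 → ξ₂ = 90.39 mol.
Outlet amounts (n = n₀ + Σ ν·ξ):
  P: 259 − 1(67.86) − 1(90.39) = 100.8
  Q: 0 + 1(67.86) = 67.86
  U: 0 + 1(90.39) = 90.39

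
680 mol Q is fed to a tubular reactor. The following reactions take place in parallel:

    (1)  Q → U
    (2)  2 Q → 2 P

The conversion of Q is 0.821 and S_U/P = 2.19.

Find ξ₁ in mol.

ξ₁ = 383 mol

Conversion of Q: Q consumed = 0.821 × 680 = 558.3 mol = 1ξ₁ + 2ξ₂.
Selectivity: 1ξ₁ / (2ξ₂) = 2.19 → ξ₁ = 4.38 ξ₂.
Substitute: (1·4.38 + 2) ξ₂ = 558.3 → ξ₂ = 87.5 mol, ξ₁ = 383.3 mol.
Outlet amounts (n = n₀ + Σ ν·ξ):
  Q: 680 − 1(383.3) − 2(87.5) = 121.7
  U: 0 + 1(383.3) = 383.3
  P: 0 + 2(87.5) = 175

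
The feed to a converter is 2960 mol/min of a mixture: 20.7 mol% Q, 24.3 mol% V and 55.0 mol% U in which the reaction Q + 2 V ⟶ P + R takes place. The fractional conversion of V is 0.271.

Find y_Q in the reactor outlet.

0.18

V reacted = 0.271 × 719.3 = 194.9 mol/min; ν_V = −2, so ξ = 194.9/2 = 97.46 mol/min.
Outlet amounts (n = n₀ + ν ξ):
  Q: 612.7 − 1(97.46) = 515.3
  V: 719.3 − 2(97.46) = 524.4
  P: 0 + 1(97.46) = 97.46
  R: 0 + 1(97.46) = 97.46
  U: 1628 (inert)
Total out = 2863 mol/min; y_Q = 515.3 / 2863 = 0.18.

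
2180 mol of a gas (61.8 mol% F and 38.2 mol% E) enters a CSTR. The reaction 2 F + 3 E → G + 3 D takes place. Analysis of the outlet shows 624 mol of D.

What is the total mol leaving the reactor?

For D: n = n₀ + 3ξ → 624 = 0 + 3ξ, giving ξ = 208 mol.
Outlet amounts (n = n₀ + ν ξ):
  F: 1347 − 2(208) = 931.2
  E: 832.8 − 3(208) = 208.8
  G: 0 + 1(208) = 208
  D: 0 + 3(208) = 624
Total out = 931.2 + 208.8 + 208 + 624 = 1972 mol.

1970 mol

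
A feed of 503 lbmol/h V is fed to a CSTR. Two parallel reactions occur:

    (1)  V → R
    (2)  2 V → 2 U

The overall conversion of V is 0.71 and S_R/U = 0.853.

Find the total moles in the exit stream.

Conversion of V: V consumed = 0.71 × 503 = 357.1 lbmol/h = 1ξ₁ + 2ξ₂.
Selectivity: 1ξ₁ / (2ξ₂) = 0.853 → ξ₁ = 1.706 ξ₂.
Substitute: (1·1.706 + 2) ξ₂ = 357.1 → ξ₂ = 96.37 lbmol/h, ξ₁ = 164.4 lbmol/h.
Outlet amounts (n = n₀ + Σ ν·ξ):
  V: 503 − 1(164.4) − 2(96.37) = 145.9
  R: 0 + 1(164.4) = 164.4
  U: 0 + 2(96.37) = 192.7
Total out = 145.9 + 164.4 + 192.7 = 503 lbmol/h.

503 lbmol/h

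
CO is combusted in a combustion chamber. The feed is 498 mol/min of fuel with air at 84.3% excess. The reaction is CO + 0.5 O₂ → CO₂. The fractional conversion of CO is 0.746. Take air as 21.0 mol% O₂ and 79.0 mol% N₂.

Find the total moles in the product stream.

2500 mol/min

Stoichiometric O₂ = 0.5 × 498 = 249 mol/min; O₂ fed = 249 × 1.843 = 458.9 mol/min.
N₂ fed = 458.9 × 79/21 = 1726 mol/min.
Fuel reacted = 0.746 × 498 → ξ = 371.5 mol/min.
Outlet (n = n₀ + ν ξ):
  CO: 498 − 1(371.5) = 126.5
  O₂: 458.9 − 0.5(371.5) = 273.2
  N₂: 1726 (inert)
  CO₂: 0 + 1(371.5) = 371.5
Total out = 126.5 + 273.2 + 1726 + 371.5 = 2498 mol/min.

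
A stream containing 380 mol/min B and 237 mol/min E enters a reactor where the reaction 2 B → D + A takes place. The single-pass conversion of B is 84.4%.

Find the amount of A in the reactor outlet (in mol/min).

B reacted = 0.844 × 380 = 320.7 mol/min; ν_B = −2, so ξ = 320.7/2 = 160.4 mol/min.
Outlet amounts (n = n₀ + ν ξ):
  B: 380 − 2(160.4) = 59.28
  D: 0 + 1(160.4) = 160.4
  A: 0 + 1(160.4) = 160.4
  E: 237 (inert)

160 mol/min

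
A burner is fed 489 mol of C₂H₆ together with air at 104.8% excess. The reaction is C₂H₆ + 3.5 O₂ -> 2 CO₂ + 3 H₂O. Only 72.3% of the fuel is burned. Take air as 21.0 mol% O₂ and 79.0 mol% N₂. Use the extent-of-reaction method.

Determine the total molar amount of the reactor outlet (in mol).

17400 mol

Stoichiometric O₂ = 3.5 × 489 = 1712 mol; O₂ fed = 1712 × 2.048 = 3505 mol.
N₂ fed = 3505 × 79/21 = 13190 mol.
Fuel reacted = 0.723 × 489 → ξ = 353.5 mol.
Outlet (n = n₀ + ν ξ):
  C₂H₆: 489 − 1(353.5) = 135.5
  O₂: 3505 − 3.5(353.5) = 2268
  N₂: 13190 (inert)
  CO₂: 0 + 2(353.5) = 707.1
  H₂O: 0 + 3(353.5) = 1061
Total out = 135.5 + 2268 + 13190 + 707.1 + 1061 = 17360 mol.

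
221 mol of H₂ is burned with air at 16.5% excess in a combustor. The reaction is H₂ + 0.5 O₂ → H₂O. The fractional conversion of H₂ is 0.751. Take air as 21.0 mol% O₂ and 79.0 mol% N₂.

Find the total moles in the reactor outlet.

Stoichiometric O₂ = 0.5 × 221 = 110.5 mol; O₂ fed = 110.5 × 1.165 = 128.7 mol.
N₂ fed = 128.7 × 79/21 = 484.3 mol.
Fuel reacted = 0.751 × 221 → ξ = 166 mol.
Outlet (n = n₀ + ν ξ):
  H₂: 221 − 1(166) = 55.03
  O₂: 128.7 − 0.5(166) = 45.75
  N₂: 484.3 (inert)
  H₂O: 0 + 1(166) = 166
Total out = 55.03 + 45.75 + 484.3 + 166 = 751 mol.

751 mol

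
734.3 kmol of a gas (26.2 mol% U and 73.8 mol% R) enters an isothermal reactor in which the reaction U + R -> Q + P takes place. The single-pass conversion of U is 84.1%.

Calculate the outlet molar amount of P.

162 kmol

U reacted = 0.841 × 192.4 = 161.8 kmol; ν_U = −1, so ξ = 161.8/1 = 161.8 kmol.
Outlet amounts (n = n₀ + ν ξ):
  U: 192.4 − 1(161.8) = 30.59
  R: 541.9 − 1(161.8) = 380.1
  Q: 0 + 1(161.8) = 161.8
  P: 0 + 1(161.8) = 161.8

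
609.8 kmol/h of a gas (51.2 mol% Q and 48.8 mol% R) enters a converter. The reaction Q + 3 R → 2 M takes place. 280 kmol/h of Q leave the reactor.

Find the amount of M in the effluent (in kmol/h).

For Q: n = n₀ − 1ξ → 280 = 312.2 − 1ξ, giving ξ = 32.22 kmol/h.
Outlet amounts (n = n₀ + ν ξ):
  Q: 312.2 − 1(32.22) = 280
  R: 297.6 − 3(32.22) = 200.9
  M: 0 + 2(32.22) = 64.44

64.4 kmol/h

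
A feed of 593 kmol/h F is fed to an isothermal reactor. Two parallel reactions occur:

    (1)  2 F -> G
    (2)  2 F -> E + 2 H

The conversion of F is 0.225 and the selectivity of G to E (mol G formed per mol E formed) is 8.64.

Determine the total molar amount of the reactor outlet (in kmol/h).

540 kmol/h

Conversion of F: F consumed = 0.225 × 593 = 133.4 kmol/h = 2ξ₁ + 2ξ₂.
Selectivity: 1ξ₁ / (1ξ₂) = 8.64 → ξ₁ = 8.64 ξ₂.
Substitute: (2·8.64 + 2) ξ₂ = 133.4 → ξ₂ = 6.92 kmol/h, ξ₁ = 59.79 kmol/h.
Outlet amounts (n = n₀ + Σ ν·ξ):
  F: 593 − 2(59.79) − 2(6.92) = 459.6
  G: 0 + 1(59.79) = 59.79
  E: 0 + 1(6.92) = 6.92
  H: 0 + 2(6.92) = 13.84
Total out = 459.6 + 59.79 + 6.92 + 13.84 = 540.1 kmol/h.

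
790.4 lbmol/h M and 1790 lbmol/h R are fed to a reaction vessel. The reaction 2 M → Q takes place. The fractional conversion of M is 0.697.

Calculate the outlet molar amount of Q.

M reacted = 0.697 × 790.4 = 550.9 lbmol/h; ν_M = −2, so ξ = 550.9/2 = 275.5 lbmol/h.
Outlet amounts (n = n₀ + ν ξ):
  M: 790.4 − 2(275.5) = 239.5
  Q: 0 + 1(275.5) = 275.5
  R: 1790 (inert)

275 lbmol/h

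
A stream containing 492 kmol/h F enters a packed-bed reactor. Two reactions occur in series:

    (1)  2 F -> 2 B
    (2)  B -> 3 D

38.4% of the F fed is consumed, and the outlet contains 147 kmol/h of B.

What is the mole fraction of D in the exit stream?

0.218

Conversion of F: F consumed = 2ξ₁ = 0.384 × 492 → ξ₁ = 94.46 kmol/h.
B balance: n_B = 0 + 2ξ₁ − 1ξ₂ = 147 → ξ₂ = (2·94.46 − 147)/1 = 41.93 kmol/h.
Outlet amounts (n = n₀ + Σ ν·ξ):
  F: 492 − 2(94.46) = 303.1
  B: 0 + 2(94.46) − 1(41.93) = 147
  D: 0 + 3(41.93) = 125.8
Total out = 575.9 kmol/h; y_D = 125.8 / 575.9 = 0.2184.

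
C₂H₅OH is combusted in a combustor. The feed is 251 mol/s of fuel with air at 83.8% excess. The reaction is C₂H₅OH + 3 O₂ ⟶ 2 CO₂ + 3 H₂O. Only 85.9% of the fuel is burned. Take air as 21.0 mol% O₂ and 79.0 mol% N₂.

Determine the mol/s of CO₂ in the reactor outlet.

Stoichiometric O₂ = 3 × 251 = 753 mol/s; O₂ fed = 753 × 1.838 = 1384 mol/s.
N₂ fed = 1384 × 79/21 = 5207 mol/s.
Fuel reacted = 0.859 × 251 → ξ = 215.6 mol/s.
Outlet (n = n₀ + ν ξ):
  C₂H₅OH: 251 − 1(215.6) = 35.39
  O₂: 1384 − 3(215.6) = 737.2
  N₂: 5207 (inert)
  CO₂: 0 + 2(215.6) = 431.2
  H₂O: 0 + 3(215.6) = 646.8

431 mol/s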